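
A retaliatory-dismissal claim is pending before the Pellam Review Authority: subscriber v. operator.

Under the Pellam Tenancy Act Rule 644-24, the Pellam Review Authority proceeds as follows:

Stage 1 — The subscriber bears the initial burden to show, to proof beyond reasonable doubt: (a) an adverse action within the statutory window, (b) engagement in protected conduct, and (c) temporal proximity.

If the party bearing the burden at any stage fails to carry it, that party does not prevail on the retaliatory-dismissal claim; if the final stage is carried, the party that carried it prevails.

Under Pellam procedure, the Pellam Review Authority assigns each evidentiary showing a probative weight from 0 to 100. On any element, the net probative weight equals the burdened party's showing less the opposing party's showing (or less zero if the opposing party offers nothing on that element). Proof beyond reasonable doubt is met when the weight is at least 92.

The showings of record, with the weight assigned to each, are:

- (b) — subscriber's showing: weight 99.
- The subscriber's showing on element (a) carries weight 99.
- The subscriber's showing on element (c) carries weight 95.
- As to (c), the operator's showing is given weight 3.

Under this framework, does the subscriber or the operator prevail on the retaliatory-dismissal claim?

subscriber

At Stage 1 the subscriber must meet proof beyond reasonable doubt (weight is at least 92): on (a) the weight is 99, ≥ 92, so (a) meets the standard; on (b) the weight is 99, ≥ 92, so (b) meets the standard; on (c) the weight is 95 less the opposing 3 gives net 92, ≥ 92, so (c) meets the standard.
  Stage 1 carried; the final stage is satisfied.
Every stage carried; the subscriber prevails.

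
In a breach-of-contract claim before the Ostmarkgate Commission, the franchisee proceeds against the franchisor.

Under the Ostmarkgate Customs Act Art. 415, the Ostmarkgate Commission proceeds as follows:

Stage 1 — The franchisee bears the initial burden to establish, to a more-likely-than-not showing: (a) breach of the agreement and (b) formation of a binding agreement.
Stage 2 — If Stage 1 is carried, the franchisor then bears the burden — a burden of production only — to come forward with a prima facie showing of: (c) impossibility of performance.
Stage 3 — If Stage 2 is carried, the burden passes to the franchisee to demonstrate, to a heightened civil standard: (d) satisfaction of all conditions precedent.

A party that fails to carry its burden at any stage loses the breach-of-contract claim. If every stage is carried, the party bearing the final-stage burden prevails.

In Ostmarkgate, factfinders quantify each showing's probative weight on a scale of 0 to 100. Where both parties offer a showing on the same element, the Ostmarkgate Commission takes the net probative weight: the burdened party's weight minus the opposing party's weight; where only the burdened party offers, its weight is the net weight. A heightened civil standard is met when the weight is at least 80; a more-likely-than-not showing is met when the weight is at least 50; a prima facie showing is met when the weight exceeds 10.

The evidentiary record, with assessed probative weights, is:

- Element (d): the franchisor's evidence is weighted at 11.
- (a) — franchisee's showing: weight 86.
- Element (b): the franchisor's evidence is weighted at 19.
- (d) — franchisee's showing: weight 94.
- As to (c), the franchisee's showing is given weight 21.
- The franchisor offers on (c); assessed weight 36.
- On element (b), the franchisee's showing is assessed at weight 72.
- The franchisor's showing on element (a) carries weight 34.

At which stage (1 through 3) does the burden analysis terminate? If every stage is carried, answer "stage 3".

At Stage 1 the franchisee must meet a more-likely-than-not showing (weight is at least 50): on (a) the weight is 86 less the opposing 34 gives net 52, ≥ 50, so (a) meets the standard; on (b) the weight is 72 less the opposing 19 gives net 53, ≥ 50, so (b) meets the standard.
  The franchisee carries Stage 1; the franchisor now bears the burden.
At Stage 2 the franchisor must meet a prima facie showing (weight exceeds 10): on (c) the weight is 36 less the opposing 21 gives net 15, > 10, so (c) meets the standard.
  All elements met. The burden passes to the franchisee.
At Stage 3 the franchisee must meet a heightened civil standard (weight is at least 80): on (d) the weight is 94 less the opposing 11 gives net 83, ≥ 80, so (d) meets the standard.
  All elements met at the final stage.
Every stage carried; the franchisee prevails.

stage 3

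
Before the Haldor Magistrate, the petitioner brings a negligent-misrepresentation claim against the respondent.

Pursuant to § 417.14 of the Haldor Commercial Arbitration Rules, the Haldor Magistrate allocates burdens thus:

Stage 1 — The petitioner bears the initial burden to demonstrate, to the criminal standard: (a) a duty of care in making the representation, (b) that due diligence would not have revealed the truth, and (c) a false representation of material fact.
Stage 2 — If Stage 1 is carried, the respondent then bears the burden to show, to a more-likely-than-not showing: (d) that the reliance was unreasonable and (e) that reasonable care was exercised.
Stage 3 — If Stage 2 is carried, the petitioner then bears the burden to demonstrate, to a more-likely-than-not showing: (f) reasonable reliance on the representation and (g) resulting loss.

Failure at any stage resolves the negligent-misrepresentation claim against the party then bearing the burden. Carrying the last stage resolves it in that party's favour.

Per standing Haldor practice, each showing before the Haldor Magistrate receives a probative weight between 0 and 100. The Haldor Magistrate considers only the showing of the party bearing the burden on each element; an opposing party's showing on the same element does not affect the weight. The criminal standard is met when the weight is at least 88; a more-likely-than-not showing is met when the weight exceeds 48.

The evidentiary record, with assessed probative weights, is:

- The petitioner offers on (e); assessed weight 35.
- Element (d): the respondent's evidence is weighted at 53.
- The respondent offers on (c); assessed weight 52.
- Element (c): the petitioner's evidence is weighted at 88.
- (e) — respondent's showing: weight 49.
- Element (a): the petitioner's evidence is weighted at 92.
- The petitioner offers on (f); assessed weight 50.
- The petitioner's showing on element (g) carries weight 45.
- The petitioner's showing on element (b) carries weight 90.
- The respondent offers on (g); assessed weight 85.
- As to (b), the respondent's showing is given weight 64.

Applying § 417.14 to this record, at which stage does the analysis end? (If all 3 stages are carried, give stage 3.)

At Stage 1 the petitioner must meet the criminal standard (weight is at least 88): on (a) the weight is 92, ≥ 88, so (a) meets the standard; on (b) the weight is 90 (the respondent's 64 is given no effect), ≥ 88, so (b) meets the standard; on (c) the weight is 88 (the respondent's 52 is given no effect), which does reach 88, so (c) meets the standard.
  The petitioner carries Stage 1; the respondent now bears the burden.
At Stage 2 the respondent must meet a more-likely-than-not showing (weight exceeds 48): on (d) the weight is 53, > 48, so (d) meets the standard; on (e) the weight is 49 (the petitioner's 35 is given no effect), which does exceed 48, so (e) meets the standard.
  Stage 2 is satisfied; the onus moves to the petitioner.
At Stage 3 the petitioner must meet a more-likely-than-not showing (weight exceeds 48): on (f) the weight is 50, which does exceed 48, so (f) meets the standard; on (g) the weight is 45 (the respondent's 85 is given no effect), ≤ 48, so (g) does not meet the standard.
  Stage 3 not carried; the petitioner fails its burden.
The analysis ends at Stage 3; the respondent prevails.

stage 3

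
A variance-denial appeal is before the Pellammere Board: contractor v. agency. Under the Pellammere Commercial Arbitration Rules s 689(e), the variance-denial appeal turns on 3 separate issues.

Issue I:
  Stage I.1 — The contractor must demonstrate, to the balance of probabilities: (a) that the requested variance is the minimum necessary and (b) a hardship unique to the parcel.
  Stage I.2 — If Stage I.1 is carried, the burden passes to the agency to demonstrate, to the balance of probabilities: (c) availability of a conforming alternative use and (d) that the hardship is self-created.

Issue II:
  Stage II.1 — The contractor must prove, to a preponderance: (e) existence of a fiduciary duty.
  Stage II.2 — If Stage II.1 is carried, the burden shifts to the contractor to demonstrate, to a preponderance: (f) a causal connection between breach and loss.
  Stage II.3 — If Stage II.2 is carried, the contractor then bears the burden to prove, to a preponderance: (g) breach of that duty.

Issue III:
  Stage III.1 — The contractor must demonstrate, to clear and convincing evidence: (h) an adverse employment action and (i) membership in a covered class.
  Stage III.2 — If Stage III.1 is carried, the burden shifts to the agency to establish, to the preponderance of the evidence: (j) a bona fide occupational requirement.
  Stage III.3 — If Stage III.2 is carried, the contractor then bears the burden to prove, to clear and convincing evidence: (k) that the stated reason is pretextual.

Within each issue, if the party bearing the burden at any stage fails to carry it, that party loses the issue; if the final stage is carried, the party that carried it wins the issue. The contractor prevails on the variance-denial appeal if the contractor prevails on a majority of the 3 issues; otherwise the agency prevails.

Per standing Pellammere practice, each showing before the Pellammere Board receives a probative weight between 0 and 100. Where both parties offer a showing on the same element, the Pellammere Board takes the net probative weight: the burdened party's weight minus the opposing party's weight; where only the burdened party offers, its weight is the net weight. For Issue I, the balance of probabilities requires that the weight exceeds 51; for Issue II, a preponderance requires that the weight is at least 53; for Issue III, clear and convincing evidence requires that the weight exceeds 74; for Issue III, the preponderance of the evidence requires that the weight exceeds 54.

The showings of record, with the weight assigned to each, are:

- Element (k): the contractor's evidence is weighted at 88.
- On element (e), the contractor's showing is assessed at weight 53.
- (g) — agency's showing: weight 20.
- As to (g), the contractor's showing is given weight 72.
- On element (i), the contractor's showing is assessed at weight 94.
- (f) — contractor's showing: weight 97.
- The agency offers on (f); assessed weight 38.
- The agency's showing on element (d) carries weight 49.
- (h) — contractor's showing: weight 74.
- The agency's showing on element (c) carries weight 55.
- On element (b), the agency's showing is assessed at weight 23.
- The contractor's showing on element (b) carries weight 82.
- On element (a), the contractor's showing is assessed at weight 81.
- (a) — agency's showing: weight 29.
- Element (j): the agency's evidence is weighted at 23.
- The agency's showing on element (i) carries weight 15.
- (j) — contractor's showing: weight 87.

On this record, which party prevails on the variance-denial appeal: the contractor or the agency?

— Issue I —
Stage I.1 (contractor, the balance of probabilities, weight exceeds 51): (a) net 81−29=52 > 51 — meets; (b) net 82−23=59 > 51 — meets.
  All elements met. The burden passes to the agency.
Stage I.2 (agency, the balance of probabilities, weight exceeds 51): (c) 55 > 51 — meets; (d) 49 ≤ 51 — fails.
  Stage I.2 not carried; the agency fails its burden.
The contractor prevails on this issue.
— Issue II —
Stage II.1 (contractor, a preponderance, weight is at least 53): (e) 53 ≥ 53 — meets.
  All elements met. The contractor retains the burden for Stage II.2.
Stage II.2 (contractor, a preponderance, weight is at least 53): (f) net 97−38=59 ≥ 53 — meets.
  Stage II.2 is satisfied; the contractor continues to bear the burden.
Stage II.3 (contractor, a preponderance, weight is at least 53): (g) net 72−20=52 < 53 — fails.
  Not every element is met, so the contractor fails to carry Stage II.3.
The analysis ends at Stage II.3; the agency prevails on this issue.
— Issue III —
At Stage III.1 the contractor must meet clear and convincing evidence (weight exceeds 74): on (h) the weight is 74, ≤ 74, so (h) does not meet the standard; on (i) the weight is 94 less the opposing 15 gives net 79, which does exceed 74, so (i) meets the standard.
  Not every element is met, so the contractor fails to carry Stage III.1.
The analysis ends at Stage III.1; the agency prevails on this issue.
Per-issue: Issue I → contractor; Issue II → agency; Issue III → agency. The contractor must prevail on a majority of issues; overall, the agency prevails.

agency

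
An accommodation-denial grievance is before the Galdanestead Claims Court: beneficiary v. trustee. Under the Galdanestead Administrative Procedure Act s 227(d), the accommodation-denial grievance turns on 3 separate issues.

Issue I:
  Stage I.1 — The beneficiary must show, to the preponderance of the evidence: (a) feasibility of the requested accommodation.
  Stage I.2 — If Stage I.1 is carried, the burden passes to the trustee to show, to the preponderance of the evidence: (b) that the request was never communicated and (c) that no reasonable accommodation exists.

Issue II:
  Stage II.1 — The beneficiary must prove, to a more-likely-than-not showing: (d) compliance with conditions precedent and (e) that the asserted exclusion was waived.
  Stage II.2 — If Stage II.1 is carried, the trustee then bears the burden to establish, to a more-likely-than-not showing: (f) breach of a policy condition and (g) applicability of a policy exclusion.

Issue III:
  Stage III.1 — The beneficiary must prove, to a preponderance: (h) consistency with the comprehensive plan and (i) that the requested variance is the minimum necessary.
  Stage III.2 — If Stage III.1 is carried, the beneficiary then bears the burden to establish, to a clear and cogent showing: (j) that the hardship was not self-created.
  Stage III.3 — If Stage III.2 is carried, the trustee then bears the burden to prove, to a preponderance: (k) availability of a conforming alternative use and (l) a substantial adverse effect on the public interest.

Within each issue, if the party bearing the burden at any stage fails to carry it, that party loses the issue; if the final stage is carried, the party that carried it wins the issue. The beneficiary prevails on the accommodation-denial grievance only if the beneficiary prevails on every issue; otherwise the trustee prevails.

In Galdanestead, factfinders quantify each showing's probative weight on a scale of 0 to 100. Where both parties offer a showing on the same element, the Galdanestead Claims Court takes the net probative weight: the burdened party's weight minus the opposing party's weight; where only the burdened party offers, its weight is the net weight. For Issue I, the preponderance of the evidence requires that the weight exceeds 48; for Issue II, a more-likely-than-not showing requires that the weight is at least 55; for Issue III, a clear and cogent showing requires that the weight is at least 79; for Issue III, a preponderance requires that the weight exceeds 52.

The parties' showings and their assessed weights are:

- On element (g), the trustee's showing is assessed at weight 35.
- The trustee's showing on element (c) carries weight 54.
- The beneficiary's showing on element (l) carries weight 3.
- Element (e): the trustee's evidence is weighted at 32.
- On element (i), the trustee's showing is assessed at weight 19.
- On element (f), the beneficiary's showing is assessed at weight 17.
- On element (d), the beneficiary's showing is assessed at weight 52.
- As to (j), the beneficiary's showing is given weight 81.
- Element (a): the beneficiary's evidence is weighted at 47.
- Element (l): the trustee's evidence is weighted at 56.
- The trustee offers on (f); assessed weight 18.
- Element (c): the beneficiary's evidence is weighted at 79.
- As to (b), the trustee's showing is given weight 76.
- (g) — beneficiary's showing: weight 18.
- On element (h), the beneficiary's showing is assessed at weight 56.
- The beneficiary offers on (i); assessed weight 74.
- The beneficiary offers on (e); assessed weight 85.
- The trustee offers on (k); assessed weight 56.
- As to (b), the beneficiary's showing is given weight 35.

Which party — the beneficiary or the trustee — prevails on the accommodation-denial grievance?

trustee

— Issue I —
Stage I.1 (beneficiary, the preponderance of the evidence, weight exceeds 48): (a) 47 ≤ 48 — fails.
  The beneficiary does not carry Stage I.1.
The analysis ends at Stage I.1; the trustee prevails on this issue.
— Issue II —
At Stage II.1 the beneficiary must meet a more-likely-than-not showing (weight is at least 55): on (d) the weight is 52, which does not reach 55, so (d) does not meet the standard; on (e) the weight is 85 less the opposing 32 gives net 53, which does not reach 55, so (e) does not meet the standard.
  The beneficiary does not carry Stage II.1.
So the trustee prevails on this issue.
— Issue III —
At Stage III.1 the beneficiary must meet a preponderance (weight exceeds 52): on (h) the weight is 56, > 52, so (h) meets the standard; on (i) the weight is 74 less the opposing 19 gives net 55, > 52, so (i) meets the standard.
  All elements met. The beneficiary retains the burden for Stage III.2.
At Stage III.2 the beneficiary must meet a clear and cogent showing (weight is at least 79): on (j) the weight is 81, which does reach 79, so (j) meets the standard.
  All elements met. The burden passes to the trustee.
At Stage III.3 the trustee must meet a preponderance (weight exceeds 52): on (k) the weight is 56, which does exceed 52, so (k) meets the standard; on (l) the weight is 56 less the opposing 3 gives net 53, which does exceed 52, so (l) meets the standard.
  Stage III.3 carried; the final stage is satisfied.
With every stage satisfied, the trustee prevails on this issue.
Per-issue: Issue I → trustee; Issue II → trustee; Issue III → trustee. The beneficiary must prevail on every issue; overall, the trustee prevails.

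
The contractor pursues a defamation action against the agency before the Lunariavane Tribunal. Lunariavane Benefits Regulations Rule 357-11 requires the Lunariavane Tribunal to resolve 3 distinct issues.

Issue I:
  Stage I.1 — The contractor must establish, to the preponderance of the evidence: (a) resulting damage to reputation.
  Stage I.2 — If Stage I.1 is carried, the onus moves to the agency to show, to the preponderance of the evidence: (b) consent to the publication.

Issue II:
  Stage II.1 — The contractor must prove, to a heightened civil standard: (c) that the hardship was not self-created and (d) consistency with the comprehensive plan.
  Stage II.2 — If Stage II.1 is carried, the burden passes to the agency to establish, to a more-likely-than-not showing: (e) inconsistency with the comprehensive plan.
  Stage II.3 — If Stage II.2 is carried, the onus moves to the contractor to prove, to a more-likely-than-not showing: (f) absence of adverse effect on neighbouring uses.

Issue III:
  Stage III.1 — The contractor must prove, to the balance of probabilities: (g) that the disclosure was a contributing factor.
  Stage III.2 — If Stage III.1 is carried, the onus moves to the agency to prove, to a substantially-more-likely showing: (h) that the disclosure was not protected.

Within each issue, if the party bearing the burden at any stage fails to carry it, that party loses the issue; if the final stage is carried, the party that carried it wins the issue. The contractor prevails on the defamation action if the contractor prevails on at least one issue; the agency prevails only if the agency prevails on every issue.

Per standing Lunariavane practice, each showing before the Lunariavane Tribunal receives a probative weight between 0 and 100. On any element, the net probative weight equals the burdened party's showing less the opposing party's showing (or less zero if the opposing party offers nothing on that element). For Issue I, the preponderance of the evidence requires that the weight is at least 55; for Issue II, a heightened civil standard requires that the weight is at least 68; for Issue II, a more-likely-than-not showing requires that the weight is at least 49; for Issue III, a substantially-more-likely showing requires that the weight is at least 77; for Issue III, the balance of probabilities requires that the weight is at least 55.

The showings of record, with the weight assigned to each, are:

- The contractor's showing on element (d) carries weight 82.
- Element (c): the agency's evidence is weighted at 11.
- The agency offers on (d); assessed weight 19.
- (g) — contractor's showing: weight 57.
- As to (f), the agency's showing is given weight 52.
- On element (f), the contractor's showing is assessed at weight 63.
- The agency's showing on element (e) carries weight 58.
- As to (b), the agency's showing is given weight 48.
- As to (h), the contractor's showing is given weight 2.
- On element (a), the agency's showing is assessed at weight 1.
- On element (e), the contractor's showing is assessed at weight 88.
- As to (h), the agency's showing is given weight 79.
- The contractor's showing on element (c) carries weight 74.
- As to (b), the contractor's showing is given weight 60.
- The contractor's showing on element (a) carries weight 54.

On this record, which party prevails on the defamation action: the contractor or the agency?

agency

— Issue I —
At Stage I.1 the contractor must meet the preponderance of the evidence (weight is at least 55): on (a) the weight is 54 less the opposing 1 gives net 53, which does not reach 55, so (a) does not meet the standard.
  Stage I.1 not carried; the contractor fails its burden.
So the agency prevails on this issue.
— Issue II —
Stage II.1 (contractor, a heightened civil standard, weight is at least 68): (c) net 74−11=63 < 68 — fails; (d) net 82−19=63 < 68 — fails.
  The contractor does not carry Stage II.1.
The agency prevails on this issue.
— Issue III —
Stage III.1 (contractor, the balance of probabilities, weight is at least 55): (g) 57 ≥ 55 — meets.
  Stage III.1 carried; the burden shifts to the agency.
Stage III.2 (agency, a substantially-more-likely showing, weight is at least 77): (h) net 79−2=77 ≥ 77 — meets.
  The agency carries the last stage.
Every stage carried; the agency prevails on this issue.
Per-issue: Issue I → agency; Issue II → agency; Issue III → agency. The contractor must prevail on at least one issue; overall, the agency prevails.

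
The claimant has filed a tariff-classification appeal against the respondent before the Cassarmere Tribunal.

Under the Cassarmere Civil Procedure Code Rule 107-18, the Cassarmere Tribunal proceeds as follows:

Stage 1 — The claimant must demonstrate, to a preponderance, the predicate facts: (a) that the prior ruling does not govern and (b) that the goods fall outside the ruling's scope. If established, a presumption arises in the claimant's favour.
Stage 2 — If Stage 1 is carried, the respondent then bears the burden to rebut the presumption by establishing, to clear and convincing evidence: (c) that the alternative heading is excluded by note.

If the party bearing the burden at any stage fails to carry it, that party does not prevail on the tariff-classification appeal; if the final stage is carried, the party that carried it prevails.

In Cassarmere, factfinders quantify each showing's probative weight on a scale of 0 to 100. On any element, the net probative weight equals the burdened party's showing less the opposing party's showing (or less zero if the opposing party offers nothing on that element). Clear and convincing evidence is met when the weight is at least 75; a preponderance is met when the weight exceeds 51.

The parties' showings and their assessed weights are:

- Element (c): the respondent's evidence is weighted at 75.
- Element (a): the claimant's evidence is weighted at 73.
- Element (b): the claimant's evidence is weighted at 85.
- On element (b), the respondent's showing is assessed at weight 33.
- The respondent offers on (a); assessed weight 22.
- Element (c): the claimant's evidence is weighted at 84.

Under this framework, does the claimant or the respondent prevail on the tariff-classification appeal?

respondent

At Stage 1 the claimant must meet a preponderance (weight exceeds 51): on (a) the weight is 73 less the opposing 22 gives net 51, which does not exceed 51, so (a) does not meet the standard; on (b) the weight is 85 less the opposing 33 gives net 52, which does exceed 51, so (b) meets the standard.
  Stage 1 not carried; the claimant fails its burden.
The respondent prevails.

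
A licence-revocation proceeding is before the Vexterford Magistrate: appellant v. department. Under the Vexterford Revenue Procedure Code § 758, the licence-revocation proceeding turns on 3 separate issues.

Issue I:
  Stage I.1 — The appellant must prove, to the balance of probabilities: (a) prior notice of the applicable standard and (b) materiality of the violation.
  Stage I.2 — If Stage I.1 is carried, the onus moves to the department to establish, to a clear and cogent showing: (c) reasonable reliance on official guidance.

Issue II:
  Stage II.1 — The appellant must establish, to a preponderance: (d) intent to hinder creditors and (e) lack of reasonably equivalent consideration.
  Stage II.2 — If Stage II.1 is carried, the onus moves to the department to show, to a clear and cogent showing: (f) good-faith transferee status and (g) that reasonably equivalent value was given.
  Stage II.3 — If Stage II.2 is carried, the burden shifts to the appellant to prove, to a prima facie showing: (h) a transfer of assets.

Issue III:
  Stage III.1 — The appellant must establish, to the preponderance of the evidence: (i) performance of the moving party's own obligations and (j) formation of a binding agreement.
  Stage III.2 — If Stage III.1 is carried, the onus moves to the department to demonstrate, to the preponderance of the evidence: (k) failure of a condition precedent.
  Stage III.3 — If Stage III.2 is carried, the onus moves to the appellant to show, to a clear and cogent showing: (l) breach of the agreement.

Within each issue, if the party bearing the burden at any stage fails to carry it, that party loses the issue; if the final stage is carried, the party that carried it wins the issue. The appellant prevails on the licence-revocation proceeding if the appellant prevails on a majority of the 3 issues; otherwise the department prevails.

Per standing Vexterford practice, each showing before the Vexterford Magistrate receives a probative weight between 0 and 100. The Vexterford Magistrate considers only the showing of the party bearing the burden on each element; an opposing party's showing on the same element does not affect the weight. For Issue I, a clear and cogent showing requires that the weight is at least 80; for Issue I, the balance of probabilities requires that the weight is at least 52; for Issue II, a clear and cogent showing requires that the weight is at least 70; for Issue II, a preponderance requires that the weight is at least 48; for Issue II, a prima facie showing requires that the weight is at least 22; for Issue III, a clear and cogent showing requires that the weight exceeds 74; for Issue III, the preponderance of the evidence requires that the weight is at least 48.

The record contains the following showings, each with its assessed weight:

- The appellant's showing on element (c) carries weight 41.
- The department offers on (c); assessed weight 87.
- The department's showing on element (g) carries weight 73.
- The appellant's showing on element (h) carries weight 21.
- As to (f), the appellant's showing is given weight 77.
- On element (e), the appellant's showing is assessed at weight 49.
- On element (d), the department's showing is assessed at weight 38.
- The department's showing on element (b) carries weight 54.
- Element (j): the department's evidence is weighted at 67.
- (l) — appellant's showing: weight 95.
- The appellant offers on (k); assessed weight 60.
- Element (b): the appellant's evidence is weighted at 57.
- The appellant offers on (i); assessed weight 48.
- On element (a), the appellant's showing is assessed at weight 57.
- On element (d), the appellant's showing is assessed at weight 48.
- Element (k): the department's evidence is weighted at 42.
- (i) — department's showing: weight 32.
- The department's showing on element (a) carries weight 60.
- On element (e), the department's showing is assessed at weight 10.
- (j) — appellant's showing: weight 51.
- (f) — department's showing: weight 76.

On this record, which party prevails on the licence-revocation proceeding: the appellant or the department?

— Issue I —
Stage I.1 (appellant, the balance of probabilities, weight is at least 52): (a) 57 (department's 60 disregarded) ≥ 52 — meets; (b) 57 (department's 54 disregarded) ≥ 52 — meets.
  Stage I.1 is satisfied; the onus moves to the department.
Stage I.2 (department, a clear and cogent showing, weight is at least 80): (c) 87 (appellant's 41 disregarded) ≥ 80 — meets.
  The department carries the last stage.
With every stage satisfied, the department prevails on this issue.
— Issue II —
Stage II.1 — burden on appellant; standard: a preponderance (weight is at least 48).
    (d): 48 (department's 38 disregarded) ≥ 48 [met]
    (e): 49 (department's 10 disregarded) ≥ 48 [met]
  Stage II.1 carried; the burden shifts to the department.
Stage II.2 — burden on department; standard: a clear and cogent showing (weight is at least 70).
    (f): 76 (appellant's 77 disregarded) ≥ 70 [met]
    (g): 73 ≥ 70 [met]
  The department carries Stage II.2; the appellant now bears the burden.
Stage II.3 — burden on appellant; standard: a prima facie showing (weight is at least 22).
    (h): 21 < 22 [not met]
  The appellant does not carry Stage II.3.
The department prevails on this issue.
— Issue III —
Stage III.1 — burden on appellant; standard: the preponderance of the evidence (weight is at least 48).
    (i): 48 (department's 32 disregarded) ≥ 48 [met]
    (j): 51 (department's 67 disregarded) ≥ 48 [met]
  Stage III.1 is satisfied; the onus moves to the department.
Stage III.2 — burden on department; standard: the preponderance of the evidence (weight is at least 48).
    (k): 42 (appellant's 60 disregarded) < 48 [not met]
  Not every element is met, so the department fails to carry Stage III.2.
The analysis ends at Stage III.2; the appellant prevails on this issue.
Per-issue: Issue I → department; Issue II → department; Issue III → appellant. The appellant must prevail on a majority of issues; overall, the department prevails.

department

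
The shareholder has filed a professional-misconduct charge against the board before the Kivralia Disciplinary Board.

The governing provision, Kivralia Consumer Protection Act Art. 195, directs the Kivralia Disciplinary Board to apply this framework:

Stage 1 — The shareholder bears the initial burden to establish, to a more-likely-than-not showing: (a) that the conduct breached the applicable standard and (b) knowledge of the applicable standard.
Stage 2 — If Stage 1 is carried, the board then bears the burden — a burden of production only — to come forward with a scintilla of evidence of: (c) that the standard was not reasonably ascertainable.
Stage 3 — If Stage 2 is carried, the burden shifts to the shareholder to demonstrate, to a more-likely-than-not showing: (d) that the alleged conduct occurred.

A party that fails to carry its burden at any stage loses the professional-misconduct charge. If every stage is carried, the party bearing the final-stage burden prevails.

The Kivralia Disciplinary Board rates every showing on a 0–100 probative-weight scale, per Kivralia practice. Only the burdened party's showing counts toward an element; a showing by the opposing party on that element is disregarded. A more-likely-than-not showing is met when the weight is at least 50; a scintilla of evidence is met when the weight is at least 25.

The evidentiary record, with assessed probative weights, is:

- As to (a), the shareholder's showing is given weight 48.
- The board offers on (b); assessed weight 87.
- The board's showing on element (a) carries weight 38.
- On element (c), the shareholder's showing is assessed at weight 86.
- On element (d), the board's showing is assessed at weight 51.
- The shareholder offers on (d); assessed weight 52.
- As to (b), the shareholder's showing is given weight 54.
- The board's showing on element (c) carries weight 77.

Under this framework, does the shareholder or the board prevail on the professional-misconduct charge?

board

Stage 1 — burden on shareholder; standard: a more-likely-than-not showing (weight is at least 50).
    (a): 48 (board's 38 disregarded) < 50 [not met]
    (b): 54 (board's 87 disregarded) ≥ 50 [met]
  The shareholder does not carry Stage 1.
The board prevails.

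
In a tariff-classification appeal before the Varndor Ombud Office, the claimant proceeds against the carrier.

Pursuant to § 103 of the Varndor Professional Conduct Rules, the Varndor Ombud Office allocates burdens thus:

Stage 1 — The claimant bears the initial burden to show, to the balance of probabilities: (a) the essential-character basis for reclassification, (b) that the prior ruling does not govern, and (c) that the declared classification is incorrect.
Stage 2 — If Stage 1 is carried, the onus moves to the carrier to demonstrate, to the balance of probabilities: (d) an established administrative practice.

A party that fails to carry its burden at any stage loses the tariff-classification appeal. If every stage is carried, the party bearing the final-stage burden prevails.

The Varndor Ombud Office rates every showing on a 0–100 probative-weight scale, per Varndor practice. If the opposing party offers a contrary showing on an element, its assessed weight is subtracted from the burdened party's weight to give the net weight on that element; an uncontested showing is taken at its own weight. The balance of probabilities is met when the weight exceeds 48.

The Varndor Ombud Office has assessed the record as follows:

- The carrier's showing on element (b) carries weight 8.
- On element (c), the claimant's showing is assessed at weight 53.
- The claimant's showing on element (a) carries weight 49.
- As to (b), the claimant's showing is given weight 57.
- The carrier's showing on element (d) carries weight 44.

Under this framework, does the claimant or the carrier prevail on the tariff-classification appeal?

claimant

At Stage 1 the claimant must meet the balance of probabilities (weight exceeds 48): on (a) the weight is 49, > 48, so (a) meets the standard; on (b) the weight is 57 less the opposing 8 gives net 49, > 48, so (b) meets the standard; on (c) the weight is 53, which does exceed 48, so (c) meets the standard.
  All elements met. The burden passes to the carrier.
At Stage 2 the carrier must meet the balance of probabilities (weight exceeds 48): on (d) the weight is 44, which does not exceed 48, so (d) does not meet the standard.
  Stage 2 not carried; the carrier fails its burden.
The claimant prevails.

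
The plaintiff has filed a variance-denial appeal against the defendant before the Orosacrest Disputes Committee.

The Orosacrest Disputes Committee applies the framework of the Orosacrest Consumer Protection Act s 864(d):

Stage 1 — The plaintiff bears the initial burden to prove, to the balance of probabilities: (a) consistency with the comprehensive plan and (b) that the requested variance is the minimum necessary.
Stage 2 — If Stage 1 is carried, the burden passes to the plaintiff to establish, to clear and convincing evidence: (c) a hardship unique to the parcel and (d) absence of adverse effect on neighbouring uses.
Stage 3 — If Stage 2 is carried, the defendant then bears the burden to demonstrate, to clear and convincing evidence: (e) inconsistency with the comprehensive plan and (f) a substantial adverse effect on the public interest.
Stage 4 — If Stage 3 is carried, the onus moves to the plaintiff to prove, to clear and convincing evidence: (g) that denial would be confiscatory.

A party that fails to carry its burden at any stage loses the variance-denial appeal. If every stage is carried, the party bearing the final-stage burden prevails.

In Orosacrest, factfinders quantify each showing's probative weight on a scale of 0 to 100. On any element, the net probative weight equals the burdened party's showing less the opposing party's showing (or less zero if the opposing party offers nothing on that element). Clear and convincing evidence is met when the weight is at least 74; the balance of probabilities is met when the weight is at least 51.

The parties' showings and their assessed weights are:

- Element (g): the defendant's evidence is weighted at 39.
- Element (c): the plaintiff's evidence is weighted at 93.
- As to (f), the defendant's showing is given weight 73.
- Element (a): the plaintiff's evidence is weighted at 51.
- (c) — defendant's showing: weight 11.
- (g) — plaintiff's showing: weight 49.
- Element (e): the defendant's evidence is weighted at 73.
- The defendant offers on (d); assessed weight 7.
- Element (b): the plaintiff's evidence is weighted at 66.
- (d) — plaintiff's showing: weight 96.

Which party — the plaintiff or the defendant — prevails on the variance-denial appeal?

plaintiff

Stage 1 (plaintiff, the balance of probabilities, weight is at least 51): (a) 51 ≥ 51 — meets; (b) 66 ≥ 51 — meets.
  All elements met. The plaintiff retains the burden for Stage 2.
Stage 2 (plaintiff, clear and convincing evidence, weight is at least 74): (c) net 93−11=82 ≥ 74 — meets; (d) net 96−7=89 ≥ 74 — meets.
  Stage 2 carried; the burden shifts to the defendant.
Stage 3 (defendant, clear and convincing evidence, weight is at least 74): (e) 73 < 74 — fails; (f) 73 < 74 — fails.
  Not every element is met, so the defendant fails to carry Stage 3.
So the plaintiff prevails.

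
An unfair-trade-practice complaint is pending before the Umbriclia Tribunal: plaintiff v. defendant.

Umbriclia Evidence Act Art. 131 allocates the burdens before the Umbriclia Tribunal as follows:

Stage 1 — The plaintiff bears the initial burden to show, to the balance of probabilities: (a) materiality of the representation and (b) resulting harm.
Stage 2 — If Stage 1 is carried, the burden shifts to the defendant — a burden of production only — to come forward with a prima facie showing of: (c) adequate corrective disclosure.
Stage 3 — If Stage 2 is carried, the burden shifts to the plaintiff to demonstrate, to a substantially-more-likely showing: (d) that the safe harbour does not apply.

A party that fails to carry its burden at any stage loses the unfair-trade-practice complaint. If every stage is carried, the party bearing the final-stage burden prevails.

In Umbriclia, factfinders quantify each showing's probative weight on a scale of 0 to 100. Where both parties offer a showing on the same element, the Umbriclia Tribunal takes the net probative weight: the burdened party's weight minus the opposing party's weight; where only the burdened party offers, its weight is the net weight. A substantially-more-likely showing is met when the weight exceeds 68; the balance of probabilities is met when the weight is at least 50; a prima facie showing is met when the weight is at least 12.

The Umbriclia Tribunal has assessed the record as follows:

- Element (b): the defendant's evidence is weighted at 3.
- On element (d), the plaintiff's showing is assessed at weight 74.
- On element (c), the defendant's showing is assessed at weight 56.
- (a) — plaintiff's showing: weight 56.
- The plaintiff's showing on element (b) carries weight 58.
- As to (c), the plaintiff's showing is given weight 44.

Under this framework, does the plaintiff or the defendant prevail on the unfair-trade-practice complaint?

Stage 1 — burden on plaintiff; standard: the balance of probabilities (weight is at least 50).
    (a): 56 ≥ 50 [met]
    (b): 58 − 3 = 55 ≥ 50 [met]
  Stage 1 is satisfied; the onus moves to the defendant.
Stage 2 — burden on defendant; standard: a prima facie showing (weight is at least 12).
    (c): 56 − 44 = 12 ≥ 12 [met]
  The defendant carries Stage 2; the plaintiff now bears the burden.
Stage 3 — burden on plaintiff; standard: a substantially-more-likely showing (weight exceeds 68).
    (d): 74 > 68 [met]
  Stage 3 carried; the final stage is satisfied.
All stages carried — the plaintiff prevails.

plaintiff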